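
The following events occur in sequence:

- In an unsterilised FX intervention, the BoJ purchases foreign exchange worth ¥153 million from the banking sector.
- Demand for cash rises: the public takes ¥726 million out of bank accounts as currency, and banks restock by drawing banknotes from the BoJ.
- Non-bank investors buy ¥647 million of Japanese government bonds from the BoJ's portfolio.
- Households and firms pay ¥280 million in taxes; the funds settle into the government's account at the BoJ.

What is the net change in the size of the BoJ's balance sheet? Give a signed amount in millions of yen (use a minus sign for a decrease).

BoJ balance sheet:
  Assets:      Securities −¥647M, Foreign assets +¥153M
  Liabilities: Bank reserves −¥1500M, Currency in circulation +¥726M, Government deposits +¥280M
Commercial banking system:
  Assets:      Reserves at CB −¥1500M, Foreign assets −¥153M
  Liabilities: Checkable deposits −¥1653M
Change in total BoJ assets = -¥494 million.

-¥494 million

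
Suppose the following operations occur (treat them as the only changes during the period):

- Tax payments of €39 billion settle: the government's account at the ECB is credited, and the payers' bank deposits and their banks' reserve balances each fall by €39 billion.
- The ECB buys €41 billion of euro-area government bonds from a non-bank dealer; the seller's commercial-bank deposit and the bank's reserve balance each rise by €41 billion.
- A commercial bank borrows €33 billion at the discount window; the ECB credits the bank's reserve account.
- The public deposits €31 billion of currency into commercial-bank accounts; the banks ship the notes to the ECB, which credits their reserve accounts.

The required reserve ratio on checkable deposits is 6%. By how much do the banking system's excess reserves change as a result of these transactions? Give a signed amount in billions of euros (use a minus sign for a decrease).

Government account inflow €39 billion: reserves −€39B, deposits −€39B.
Asset purchase (from non-banks) €41 billion: reserves +€41B, deposits +€41B.
Discount-window loan €33 billion: reserves +€33B, deposits 0.
Currency deposit €31 billion: reserves +€31B, deposits +€31B.
Totals: Δreserves = +€66B, Δdeposits = +€33B.
Δrequired reserves = 6% × +€33B = +€1.98B.
Δexcess reserves = Δreserves − Δrequired = +€66B − (+€1.98B) = +€64.02 billion.

+€64.02 billion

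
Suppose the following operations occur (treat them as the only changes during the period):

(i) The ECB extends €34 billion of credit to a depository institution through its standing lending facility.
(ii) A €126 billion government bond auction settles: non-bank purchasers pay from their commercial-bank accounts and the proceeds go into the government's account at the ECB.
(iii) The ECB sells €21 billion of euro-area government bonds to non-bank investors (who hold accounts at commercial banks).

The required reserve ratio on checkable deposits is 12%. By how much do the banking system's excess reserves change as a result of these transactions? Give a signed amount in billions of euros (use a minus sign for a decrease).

Discount-window loan €34 billion: reserves +€34B, deposits 0.
Government account inflow €126 billion: reserves −€126B, deposits −€126B.
Asset sale (to non-banks) €21 billion: reserves −€21B, deposits −€21B.
Totals: Δreserves = −€113B, Δdeposits = −€147B.
Δrequired reserves = 12% × −€147B = −€17.64B.
Δexcess reserves = Δreserves − Δrequired = −€113B − (−€17.64B) = -€95.36 billion.

-€95.36 billion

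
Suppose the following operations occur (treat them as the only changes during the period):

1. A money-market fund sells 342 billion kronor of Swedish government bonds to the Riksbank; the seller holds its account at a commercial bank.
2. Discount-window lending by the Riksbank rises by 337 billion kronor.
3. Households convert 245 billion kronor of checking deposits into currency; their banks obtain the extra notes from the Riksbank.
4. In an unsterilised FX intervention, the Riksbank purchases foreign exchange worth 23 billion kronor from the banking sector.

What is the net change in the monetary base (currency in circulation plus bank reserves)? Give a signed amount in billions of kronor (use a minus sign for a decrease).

+702 billion

Asset purchase (from non-banks) 342 billion kronor: Riksbank balance sheet expands → +342B.
Discount-window loan 337 billion kronor: Riksbank balance sheet expands → +337B.
Currency withdrawal 245 billion kronor: just a shift between currency and reserves — both are base money → 0.
FX purchase 23 billion kronor: Riksbank balance sheet expands → +23B.
Net: 342 + 337 + 0 + 23 = +702 billion.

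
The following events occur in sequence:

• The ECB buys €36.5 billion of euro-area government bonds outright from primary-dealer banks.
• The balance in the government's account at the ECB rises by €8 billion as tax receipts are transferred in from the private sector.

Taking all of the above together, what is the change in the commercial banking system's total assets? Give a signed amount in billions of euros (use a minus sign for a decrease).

-€8 billion

ECB balance sheet:
  Assets:      Securities +€36.5B
  Liabilities: Bank reserves +€28.5B, Government deposits +€8B
Commercial banking system:
  Assets:      Reserves at CB +€28.5B, Securities −€36.5B
  Liabilities: Checkable deposits −€8B
Change in total bank assets = -€8 billion.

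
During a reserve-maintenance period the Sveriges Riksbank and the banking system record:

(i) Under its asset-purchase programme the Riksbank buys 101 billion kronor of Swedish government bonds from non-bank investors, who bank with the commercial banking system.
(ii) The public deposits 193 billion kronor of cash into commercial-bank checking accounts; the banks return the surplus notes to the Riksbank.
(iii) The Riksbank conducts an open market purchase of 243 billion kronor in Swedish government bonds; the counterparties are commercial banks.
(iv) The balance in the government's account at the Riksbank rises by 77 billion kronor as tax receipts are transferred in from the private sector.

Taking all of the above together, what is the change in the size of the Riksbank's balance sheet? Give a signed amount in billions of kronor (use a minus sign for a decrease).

Asset purchase (from non-banks) 101 billion kronor: a Riksbank asset is acquired → +101B.
Currency deposit 193 billion kronor: only the composition of liabilities changes → 0.
OMO purchase (from banks) 243 billion kronor: a Riksbank asset is acquired → +243B.
Government account inflow 77 billion kronor: only the composition of liabilities changes → 0.
Net: 101 + 0 + 243 + 0 = +344 billion.

+344 billion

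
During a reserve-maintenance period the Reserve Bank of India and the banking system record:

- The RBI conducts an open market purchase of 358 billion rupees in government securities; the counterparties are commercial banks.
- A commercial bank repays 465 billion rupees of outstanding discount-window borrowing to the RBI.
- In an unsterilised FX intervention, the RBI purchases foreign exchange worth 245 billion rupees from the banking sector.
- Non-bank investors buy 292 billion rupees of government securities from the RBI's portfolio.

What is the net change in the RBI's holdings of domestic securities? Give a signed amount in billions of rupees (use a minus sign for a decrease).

+66 billion

OMO purchase (from banks) 358 billion rupees: securities added to the RBI's portfolio → +358B.
Discount-window repayment 465 billion rupees: the RBI's securities portfolio is untouched → 0.
FX purchase 245 billion rupees: the RBI's securities portfolio is untouched → 0.
Asset sale (to non-banks) 292 billion rupees: securities removed from the RBI's portfolio → −292B.
Net: 358 + 0 + 0 − 292 = +66 billion.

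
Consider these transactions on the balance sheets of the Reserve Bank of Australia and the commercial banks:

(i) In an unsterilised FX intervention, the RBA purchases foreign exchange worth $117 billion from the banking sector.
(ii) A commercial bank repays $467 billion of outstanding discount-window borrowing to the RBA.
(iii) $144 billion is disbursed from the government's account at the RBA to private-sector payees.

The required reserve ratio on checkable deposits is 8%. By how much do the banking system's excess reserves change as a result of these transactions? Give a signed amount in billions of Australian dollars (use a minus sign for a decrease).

FX purchase $117 billion: reserves +$117B, deposits 0.
Discount-window repayment $467 billion: reserves −$467B, deposits 0.
Government spending $144 billion: reserves +$144B, deposits +$144B.
Totals: Δreserves = −$206B, Δdeposits = +$144B.
Δrequired reserves = 8% × +$144B = +$11.52B.
Δexcess reserves = Δreserves − Δrequired = −$206B − (+$11.52B) = -$217.52 billion.

-$217.52 billion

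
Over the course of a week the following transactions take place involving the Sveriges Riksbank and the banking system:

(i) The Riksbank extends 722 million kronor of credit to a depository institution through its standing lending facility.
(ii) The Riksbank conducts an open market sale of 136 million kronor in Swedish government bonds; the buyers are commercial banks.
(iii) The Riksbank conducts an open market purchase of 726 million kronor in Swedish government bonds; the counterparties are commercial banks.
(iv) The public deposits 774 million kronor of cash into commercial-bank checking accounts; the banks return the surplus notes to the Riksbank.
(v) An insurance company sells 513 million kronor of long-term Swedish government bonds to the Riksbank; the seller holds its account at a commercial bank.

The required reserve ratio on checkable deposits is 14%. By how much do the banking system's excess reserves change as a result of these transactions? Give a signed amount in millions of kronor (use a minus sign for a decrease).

+2418.82 million

Discount-window loan 722 million kronor: reserves +722M, deposits 0.
OMO sale (to banks) 136 million kronor: reserves −136M, deposits 0.
OMO purchase (from banks) 726 million kronor: reserves +726M, deposits 0.
Currency deposit 774 million kronor: reserves +774M, deposits +774M.
Asset purchase (from non-banks) 513 million kronor: reserves +513M, deposits +513M.
Totals: Δreserves = +2599M, Δdeposits = +1287M.
Δrequired reserves = 14% × +1287M = +180.18M.
Δexcess reserves = Δreserves − Δrequired = +2599M − (+180.18M) = +2418.82 million.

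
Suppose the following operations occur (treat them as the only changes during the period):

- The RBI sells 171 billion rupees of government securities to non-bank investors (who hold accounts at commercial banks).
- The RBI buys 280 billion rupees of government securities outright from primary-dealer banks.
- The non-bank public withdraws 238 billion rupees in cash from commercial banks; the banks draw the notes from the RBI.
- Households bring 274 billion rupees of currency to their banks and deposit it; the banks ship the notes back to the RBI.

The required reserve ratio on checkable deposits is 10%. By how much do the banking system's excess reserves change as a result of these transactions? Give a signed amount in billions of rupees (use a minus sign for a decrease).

+158.5 billion

Asset sale (to non-banks) 171 billion rupees: reserves −171B, deposits −171B.
OMO purchase (from banks) 280 billion rupees: reserves +280B, deposits 0.
Currency withdrawal 238 billion rupees: reserves −238B, deposits −238B.
Currency deposit 274 billion rupees: reserves +274B, deposits +274B.
Totals: Δreserves = +145B, Δdeposits = −135B.
Δrequired reserves = 10% × −135B = −13.5B.
Δexcess reserves = Δreserves − Δrequired = +145B − (−13.5B) = +158.5 billion.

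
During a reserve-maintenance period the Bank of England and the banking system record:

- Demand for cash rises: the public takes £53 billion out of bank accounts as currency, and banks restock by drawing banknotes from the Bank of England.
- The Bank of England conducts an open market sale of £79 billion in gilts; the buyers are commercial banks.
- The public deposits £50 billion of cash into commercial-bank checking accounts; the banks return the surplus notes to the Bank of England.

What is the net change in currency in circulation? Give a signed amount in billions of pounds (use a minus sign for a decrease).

+£3 billion

Currency withdrawal £53 billion: notes leave the central bank → +£53B.
OMO sale (to banks) £79 billion: no currency enters or leaves circulation → 0.
Currency deposit £50 billion: notes return to the central bank → −£50B.
Net: 53 + 0 − 50 = +£3 billion.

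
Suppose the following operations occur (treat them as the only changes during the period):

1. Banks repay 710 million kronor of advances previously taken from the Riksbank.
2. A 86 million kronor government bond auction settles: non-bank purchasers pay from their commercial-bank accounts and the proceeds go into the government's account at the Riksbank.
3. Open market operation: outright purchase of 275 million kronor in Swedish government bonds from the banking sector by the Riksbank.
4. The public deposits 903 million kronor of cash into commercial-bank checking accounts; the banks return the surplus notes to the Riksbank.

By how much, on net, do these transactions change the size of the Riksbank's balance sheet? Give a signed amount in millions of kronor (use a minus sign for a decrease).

-435 million

Riksbank balance sheet:
  Assets:      Securities +275M, Loans to banks −710M
  Liabilities: Bank reserves +382M, Currency in circulation −903M, Government deposits +86M
Change in total Riksbank assets = -435 million.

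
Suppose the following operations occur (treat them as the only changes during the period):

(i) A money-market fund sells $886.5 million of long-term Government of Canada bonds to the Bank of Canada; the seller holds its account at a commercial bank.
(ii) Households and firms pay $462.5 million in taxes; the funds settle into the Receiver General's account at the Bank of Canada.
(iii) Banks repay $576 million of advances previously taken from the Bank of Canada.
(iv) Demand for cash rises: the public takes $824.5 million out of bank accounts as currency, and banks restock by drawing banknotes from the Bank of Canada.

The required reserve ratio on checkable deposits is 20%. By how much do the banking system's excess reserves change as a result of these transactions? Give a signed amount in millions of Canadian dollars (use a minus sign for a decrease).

-$896.4 million

Asset purchase (from non-banks) $886.5 million: reserves +$886.5M, deposits +$886.5M.
Government account inflow $462.5 million: reserves −$462.5M, deposits −$462.5M.
Discount-window repayment $576 million: reserves −$576M, deposits 0.
Currency withdrawal $824.5 million: reserves −$824.5M, deposits −$824.5M.
Totals: Δreserves = −$976.5M, Δdeposits = −$400.5M.
Δrequired reserves = 20% × −$400.5M = −$80.1M.
Δexcess reserves = Δreserves − Δrequired = −$976.5M − (−$80.1M) = -$896.4 million.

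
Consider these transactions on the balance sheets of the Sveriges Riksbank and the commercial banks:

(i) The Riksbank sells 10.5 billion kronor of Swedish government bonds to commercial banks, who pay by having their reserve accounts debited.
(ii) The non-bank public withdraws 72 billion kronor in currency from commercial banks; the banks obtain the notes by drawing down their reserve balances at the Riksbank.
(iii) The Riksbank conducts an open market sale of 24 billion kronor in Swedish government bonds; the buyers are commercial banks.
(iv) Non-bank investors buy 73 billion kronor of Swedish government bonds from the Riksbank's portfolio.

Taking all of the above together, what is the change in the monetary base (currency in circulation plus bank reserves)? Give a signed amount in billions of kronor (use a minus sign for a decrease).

OMO sale (to banks) 10.5 billion kronor: Riksbank balance sheet contracts → −10.5B.
Currency withdrawal 72 billion kronor: just a shift between currency and reserves — both are base money → 0.
OMO sale (to banks) 24 billion kronor: Riksbank balance sheet contracts → −24B.
Asset sale (to non-banks) 73 billion kronor: Riksbank balance sheet contracts → −73B.
Net: −10.5 + 0 − 24 − 73 = -107.5 billion.

-107.5 billion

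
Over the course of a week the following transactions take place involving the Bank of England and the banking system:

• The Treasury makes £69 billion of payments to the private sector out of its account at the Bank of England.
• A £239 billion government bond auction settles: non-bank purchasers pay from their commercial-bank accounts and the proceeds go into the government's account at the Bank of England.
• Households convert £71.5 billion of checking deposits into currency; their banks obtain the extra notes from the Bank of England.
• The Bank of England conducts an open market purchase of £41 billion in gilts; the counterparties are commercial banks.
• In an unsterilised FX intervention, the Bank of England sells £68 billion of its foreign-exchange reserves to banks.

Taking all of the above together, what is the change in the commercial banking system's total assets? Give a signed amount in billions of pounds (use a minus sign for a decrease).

Government spending £69 billion: bank balance sheets expand → +£69B.
Government account inflow £239 billion: bank balance sheets shrink → −£239B.
Currency withdrawal £71.5 billion: bank balance sheets shrink → −£71.5B.
OMO purchase (from banks) £41 billion: just an asset swap on bank balance sheets → 0.
FX sale £68 billion: just an asset swap on bank balance sheets → 0.
Net: 69 − 239 − 71.5 + 0 + 0 = -£241.5 billion.

-£241.5 billion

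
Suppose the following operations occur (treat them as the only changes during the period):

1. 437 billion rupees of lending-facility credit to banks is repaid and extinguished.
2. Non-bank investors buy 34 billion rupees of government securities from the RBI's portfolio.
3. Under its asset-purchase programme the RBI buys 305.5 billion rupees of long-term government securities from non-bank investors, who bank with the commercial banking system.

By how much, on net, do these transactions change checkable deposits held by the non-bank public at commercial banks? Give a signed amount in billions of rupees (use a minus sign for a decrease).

Discount-window repayment 437 billion rupees: the counterparty is a bank, so public deposits are unchanged → 0.
Asset sale (to non-banks) 34 billion rupees: non-bank counterparties' bank balances fall → −34B.
Asset purchase (from non-banks) 305.5 billion rupees: non-bank counterparties' bank balances rise → +305.5B.
Net: 0 − 34 + 305.5 = +271.5 billion.

+271.5 billion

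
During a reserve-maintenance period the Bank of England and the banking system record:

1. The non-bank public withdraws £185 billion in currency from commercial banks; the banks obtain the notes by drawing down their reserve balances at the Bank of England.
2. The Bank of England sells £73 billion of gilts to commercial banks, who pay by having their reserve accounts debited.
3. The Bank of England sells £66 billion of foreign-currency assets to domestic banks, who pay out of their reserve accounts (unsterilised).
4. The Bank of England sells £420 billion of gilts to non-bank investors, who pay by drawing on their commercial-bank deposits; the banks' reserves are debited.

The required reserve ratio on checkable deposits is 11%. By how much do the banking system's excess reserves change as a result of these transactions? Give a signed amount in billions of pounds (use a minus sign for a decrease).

Currency withdrawal £185 billion: reserves −£185B, deposits −£185B.
OMO sale (to banks) £73 billion: reserves −£73B, deposits 0.
FX sale £66 billion: reserves −£66B, deposits 0.
Asset sale (to non-banks) £420 billion: reserves −£420B, deposits −£420B.
Totals: Δreserves = −£744B, Δdeposits = −£605B.
Δrequired reserves = 11% × −£605B = −£66.55B.
Δexcess reserves = Δreserves − Δrequired = −£744B − (−£66.55B) = -£677.45 billion.

-£677.45 billion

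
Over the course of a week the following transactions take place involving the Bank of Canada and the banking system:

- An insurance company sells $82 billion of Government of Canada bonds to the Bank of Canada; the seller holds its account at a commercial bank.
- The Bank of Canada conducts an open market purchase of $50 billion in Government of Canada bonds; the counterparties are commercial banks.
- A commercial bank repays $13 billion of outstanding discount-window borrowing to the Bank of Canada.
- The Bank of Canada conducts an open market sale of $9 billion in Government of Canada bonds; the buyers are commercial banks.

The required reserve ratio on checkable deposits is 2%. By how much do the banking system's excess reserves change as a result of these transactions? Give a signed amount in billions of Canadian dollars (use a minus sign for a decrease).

Asset purchase (from non-banks) $82 billion: reserves +$82B, deposits +$82B.
OMO purchase (from banks) $50 billion: reserves +$50B, deposits 0.
Discount-window repayment $13 billion: reserves −$13B, deposits 0.
OMO sale (to banks) $9 billion: reserves −$9B, deposits 0.
Totals: Δreserves = +$110B, Δdeposits = +$82B.
Δrequired reserves = 2% × +$82B = +$1.64B.
Δexcess reserves = Δreserves − Δrequired = +$110B − (+$1.64B) = +$108.36 billion.

+$108.36 billion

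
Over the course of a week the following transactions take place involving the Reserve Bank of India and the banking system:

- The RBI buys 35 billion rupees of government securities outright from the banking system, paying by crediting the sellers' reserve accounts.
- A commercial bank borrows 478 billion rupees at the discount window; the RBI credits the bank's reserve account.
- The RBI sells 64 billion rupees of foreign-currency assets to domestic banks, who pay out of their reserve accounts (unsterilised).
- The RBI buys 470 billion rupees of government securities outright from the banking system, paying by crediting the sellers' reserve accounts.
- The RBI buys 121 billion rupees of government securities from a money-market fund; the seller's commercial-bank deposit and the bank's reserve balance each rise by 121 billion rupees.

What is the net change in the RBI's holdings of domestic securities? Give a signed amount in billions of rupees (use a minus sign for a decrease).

OMO purchase (from banks) 35 billion rupees: securities added to the RBI's portfolio → +35B.
Discount-window loan 478 billion rupees: the RBI's securities portfolio is untouched → 0.
FX sale 64 billion rupees: the RBI's securities portfolio is untouched → 0.
OMO purchase (from banks) 470 billion rupees: securities added to the RBI's portfolio → +470B.
Asset purchase (from non-banks) 121 billion rupees: securities added to the RBI's portfolio → +121B.
Net: 35 + 0 + 0 + 470 + 121 = +626 billion.

+626 billion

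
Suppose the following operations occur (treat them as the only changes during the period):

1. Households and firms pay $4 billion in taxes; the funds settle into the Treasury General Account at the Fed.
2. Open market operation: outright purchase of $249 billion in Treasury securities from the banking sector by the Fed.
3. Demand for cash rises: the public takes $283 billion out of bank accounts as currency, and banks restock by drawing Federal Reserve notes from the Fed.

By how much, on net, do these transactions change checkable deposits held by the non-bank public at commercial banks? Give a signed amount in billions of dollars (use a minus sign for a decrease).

-$287 billion

Government account inflow $4 billion: non-bank counterparties' bank balances fall → −$4B.
OMO purchase (from banks) $249 billion: the counterparty is a bank, so public deposits are unchanged → 0.
Currency withdrawal $283 billion: non-bank counterparties' bank balances fall → −$283B.
Net: −4 + 0 − 283 = -$287 billion.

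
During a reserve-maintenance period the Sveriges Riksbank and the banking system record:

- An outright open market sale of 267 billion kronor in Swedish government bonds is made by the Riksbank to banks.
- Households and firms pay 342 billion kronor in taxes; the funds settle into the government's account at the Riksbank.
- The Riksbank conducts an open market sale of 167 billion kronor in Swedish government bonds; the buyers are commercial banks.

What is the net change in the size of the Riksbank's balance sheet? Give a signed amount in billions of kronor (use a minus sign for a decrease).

-434 billion

OMO sale (to banks) 267 billion kronor: a Riksbank asset is shed → −267B.
Government account inflow 342 billion kronor: only the composition of liabilities changes → 0.
OMO sale (to banks) 167 billion kronor: a Riksbank asset is shed → −167B.
Net: −267 + 0 − 167 = -434 billion.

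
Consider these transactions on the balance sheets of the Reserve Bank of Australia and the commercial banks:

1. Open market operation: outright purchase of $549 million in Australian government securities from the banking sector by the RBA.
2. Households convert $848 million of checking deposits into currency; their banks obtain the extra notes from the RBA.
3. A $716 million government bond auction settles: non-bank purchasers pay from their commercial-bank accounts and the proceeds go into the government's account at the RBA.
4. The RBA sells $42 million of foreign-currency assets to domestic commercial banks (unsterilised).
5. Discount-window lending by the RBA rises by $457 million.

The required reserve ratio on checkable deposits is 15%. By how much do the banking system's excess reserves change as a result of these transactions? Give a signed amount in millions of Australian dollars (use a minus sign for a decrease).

-$365.4 million

OMO purchase (from banks) $549 million: reserves +$549M, deposits 0.
Currency withdrawal $848 million: reserves −$848M, deposits −$848M.
Government account inflow $716 million: reserves −$716M, deposits −$716M.
FX sale $42 million: reserves −$42M, deposits 0.
Discount-window loan $457 million: reserves +$457M, deposits 0.
Totals: Δreserves = −$600M, Δdeposits = −$1564M.
Δrequired reserves = 15% × −$1564M = −$234.6M.
Δexcess reserves = Δreserves − Δrequired = −$600M − (−$234.6M) = -$365.4 million.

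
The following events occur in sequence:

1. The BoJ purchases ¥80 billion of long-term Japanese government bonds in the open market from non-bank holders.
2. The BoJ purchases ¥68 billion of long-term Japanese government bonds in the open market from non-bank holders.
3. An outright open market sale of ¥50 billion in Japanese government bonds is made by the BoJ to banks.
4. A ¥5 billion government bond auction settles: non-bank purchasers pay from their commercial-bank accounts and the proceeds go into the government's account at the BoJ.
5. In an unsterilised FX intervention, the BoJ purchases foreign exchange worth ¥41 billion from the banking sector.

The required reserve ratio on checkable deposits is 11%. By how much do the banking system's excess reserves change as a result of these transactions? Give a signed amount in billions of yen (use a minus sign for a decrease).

Asset purchase (from non-banks) ¥80 billion: reserves +¥80B, deposits +¥80B.
Asset purchase (from non-banks) ¥68 billion: reserves +¥68B, deposits +¥68B.
OMO sale (to banks) ¥50 billion: reserves −¥50B, deposits 0.
Government account inflow ¥5 billion: reserves −¥5B, deposits −¥5B.
FX purchase ¥41 billion: reserves +¥41B, deposits 0.
Totals: Δreserves = +¥134B, Δdeposits = +¥143B.
Δrequired reserves = 11% × +¥143B = +¥15.73B.
Δexcess reserves = Δreserves − Δrequired = +¥134B − (+¥15.73B) = +¥118.27 billion.

+¥118.27 billion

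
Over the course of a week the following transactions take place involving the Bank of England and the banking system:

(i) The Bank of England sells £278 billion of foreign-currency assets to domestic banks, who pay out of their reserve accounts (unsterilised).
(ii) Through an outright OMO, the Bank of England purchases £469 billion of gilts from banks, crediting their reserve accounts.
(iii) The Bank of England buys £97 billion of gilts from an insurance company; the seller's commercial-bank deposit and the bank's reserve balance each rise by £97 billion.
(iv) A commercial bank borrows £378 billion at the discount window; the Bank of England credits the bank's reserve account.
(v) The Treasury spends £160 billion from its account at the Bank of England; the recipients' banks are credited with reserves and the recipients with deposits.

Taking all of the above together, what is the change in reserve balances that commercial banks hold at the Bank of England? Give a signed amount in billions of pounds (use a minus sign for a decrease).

Bank of England balance sheet:
  Assets:      Securities +£566B, Loans to banks +£378B, Foreign assets −£278B
  Liabilities: Bank reserves +£826B, Government deposits −£160B
So the change in reserve balances that commercial banks hold at the Bank of England is +£826 billion.

+£826 billion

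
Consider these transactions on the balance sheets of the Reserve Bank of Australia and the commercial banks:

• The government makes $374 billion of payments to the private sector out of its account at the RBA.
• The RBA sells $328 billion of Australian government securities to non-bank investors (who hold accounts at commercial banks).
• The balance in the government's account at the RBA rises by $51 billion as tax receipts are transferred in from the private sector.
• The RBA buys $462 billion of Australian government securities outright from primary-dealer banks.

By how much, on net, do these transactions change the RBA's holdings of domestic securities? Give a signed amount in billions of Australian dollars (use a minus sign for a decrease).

+$134 billion

RBA balance sheet:
  Assets:      Securities +$134B
  Liabilities: Bank reserves +$457B, Government deposits −$323B
So the change in the RBA's holdings of domestic securities is +$134 billion.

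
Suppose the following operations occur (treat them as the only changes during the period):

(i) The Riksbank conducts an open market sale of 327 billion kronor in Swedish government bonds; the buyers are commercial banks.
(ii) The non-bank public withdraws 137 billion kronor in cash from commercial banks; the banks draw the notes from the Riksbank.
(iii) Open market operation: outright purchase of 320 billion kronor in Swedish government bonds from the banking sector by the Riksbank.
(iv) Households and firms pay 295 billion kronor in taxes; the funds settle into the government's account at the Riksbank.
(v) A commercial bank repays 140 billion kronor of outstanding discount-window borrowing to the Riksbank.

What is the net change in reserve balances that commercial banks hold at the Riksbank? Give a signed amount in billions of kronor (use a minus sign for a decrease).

OMO sale (to banks) 327 billion kronor: the buying banks pay out of their reserve balances → −327B.
Currency withdrawal 137 billion kronor: banks swap reserves for currency → −137B.
OMO purchase (from banks) 320 billion kronor: the Riksbank pays by crediting reserve accounts → +320B.
Government account inflow 295 billion kronor: funds move from bank reserves into the government account → −295B.
Discount-window repayment 140 billion kronor: repayment is debited from reserves → −140B.
Net: −327 − 137 + 320 − 295 − 140 = -579 billion.

-579 billion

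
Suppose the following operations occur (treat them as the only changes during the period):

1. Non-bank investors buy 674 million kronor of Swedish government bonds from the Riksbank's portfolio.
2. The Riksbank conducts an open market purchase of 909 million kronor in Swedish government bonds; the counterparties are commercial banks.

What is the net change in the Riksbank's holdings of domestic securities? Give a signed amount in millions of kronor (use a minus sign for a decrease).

Riksbank balance sheet:
  Assets:      Securities +235M
  Liabilities: Bank reserves +235M
Commercial banking system:
  Assets:      Reserves at CB +235M, Securities −909M
  Liabilities: Checkable deposits −674M
So the change in the Riksbank's holdings of domestic securities is +235 million.

+235 million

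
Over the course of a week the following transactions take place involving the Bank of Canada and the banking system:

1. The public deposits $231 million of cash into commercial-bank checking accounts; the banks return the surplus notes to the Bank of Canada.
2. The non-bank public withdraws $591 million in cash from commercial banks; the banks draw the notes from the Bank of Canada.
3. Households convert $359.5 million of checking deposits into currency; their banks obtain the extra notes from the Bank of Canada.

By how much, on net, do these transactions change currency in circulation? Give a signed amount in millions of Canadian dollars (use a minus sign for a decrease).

Bank of Canada balance sheet:
  Assets:      no change
  Liabilities: Bank reserves −$719.5M, Currency in circulation +$719.5M
So the change in currency in circulation is +$719.5 million.

+$719.5 million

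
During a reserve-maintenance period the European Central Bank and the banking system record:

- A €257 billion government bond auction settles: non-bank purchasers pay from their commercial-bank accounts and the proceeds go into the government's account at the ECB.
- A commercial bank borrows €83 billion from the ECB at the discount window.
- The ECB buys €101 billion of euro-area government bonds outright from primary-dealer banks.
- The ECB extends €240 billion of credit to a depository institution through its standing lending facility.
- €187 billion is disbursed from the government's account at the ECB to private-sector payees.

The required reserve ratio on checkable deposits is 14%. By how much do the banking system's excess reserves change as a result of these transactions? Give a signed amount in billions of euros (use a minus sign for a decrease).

Government account inflow €257 billion: reserves −€257B, deposits −€257B.
Discount-window loan €83 billion: reserves +€83B, deposits 0.
OMO purchase (from banks) €101 billion: reserves +€101B, deposits 0.
Discount-window loan €240 billion: reserves +€240B, deposits 0.
Government spending €187 billion: reserves +€187B, deposits +€187B.
Totals: Δreserves = +€354B, Δdeposits = −€70B.
Δrequired reserves = 14% × −€70B = −€9.8B.
Δexcess reserves = Δreserves − Δrequired = +€354B − (−€9.8B) = +€363.8 billion.

+€363.8 billion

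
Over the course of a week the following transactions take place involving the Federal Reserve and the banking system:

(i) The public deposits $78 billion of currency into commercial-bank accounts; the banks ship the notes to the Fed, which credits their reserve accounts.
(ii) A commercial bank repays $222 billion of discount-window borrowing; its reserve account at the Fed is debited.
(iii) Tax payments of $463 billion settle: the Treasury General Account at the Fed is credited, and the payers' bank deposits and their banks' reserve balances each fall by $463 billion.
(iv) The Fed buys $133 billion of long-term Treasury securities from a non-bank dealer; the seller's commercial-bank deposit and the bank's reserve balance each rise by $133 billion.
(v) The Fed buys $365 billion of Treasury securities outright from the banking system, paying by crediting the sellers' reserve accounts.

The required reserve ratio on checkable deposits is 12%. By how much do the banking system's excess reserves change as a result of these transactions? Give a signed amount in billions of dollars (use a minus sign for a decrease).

Currency deposit $78 billion: reserves +$78B, deposits +$78B.
Discount-window repayment $222 billion: reserves −$222B, deposits 0.
Government account inflow $463 billion: reserves −$463B, deposits −$463B.
Asset purchase (from non-banks) $133 billion: reserves +$133B, deposits +$133B.
OMO purchase (from banks) $365 billion: reserves +$365B, deposits 0.
Totals: Δreserves = −$109B, Δdeposits = −$252B.
Δrequired reserves = 12% × −$252B = −$30.24B.
Δexcess reserves = Δreserves − Δrequired = −$109B − (−$30.24B) = -$78.76 billion.

-$78.76 billion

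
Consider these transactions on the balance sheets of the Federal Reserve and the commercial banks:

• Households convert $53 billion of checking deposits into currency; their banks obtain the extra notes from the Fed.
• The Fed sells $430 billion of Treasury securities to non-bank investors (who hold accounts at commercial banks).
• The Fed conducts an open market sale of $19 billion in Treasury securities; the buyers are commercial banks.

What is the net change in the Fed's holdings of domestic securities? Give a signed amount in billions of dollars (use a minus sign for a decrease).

Fed balance sheet:
  Assets:      Securities −$449B
  Liabilities: Bank reserves −$502B, Currency in circulation +$53B
Commercial banking system:
  Assets:      Reserves at CB −$502B, Securities +$19B
  Liabilities: Checkable deposits −$483B
So the change in the Fed's holdings of domestic securities is -$449 billion.

-$449 billion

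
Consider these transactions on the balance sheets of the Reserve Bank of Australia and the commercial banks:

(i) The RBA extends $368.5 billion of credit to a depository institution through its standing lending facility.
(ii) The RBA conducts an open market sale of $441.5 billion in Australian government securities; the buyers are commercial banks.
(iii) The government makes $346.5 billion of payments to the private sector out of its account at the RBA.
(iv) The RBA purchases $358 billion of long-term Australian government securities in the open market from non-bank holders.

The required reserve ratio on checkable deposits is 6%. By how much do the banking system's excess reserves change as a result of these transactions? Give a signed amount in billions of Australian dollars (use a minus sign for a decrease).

Discount-window loan $368.5 billion: reserves +$368.5B, deposits 0.
OMO sale (to banks) $441.5 billion: reserves −$441.5B, deposits 0.
Government spending $346.5 billion: reserves +$346.5B, deposits +$346.5B.
Asset purchase (from non-banks) $358 billion: reserves +$358B, deposits +$358B.
Totals: Δreserves = +$631.5B, Δdeposits = +$704.5B.
Δrequired reserves = 6% × +$704.5B = +$42.27B.
Δexcess reserves = Δreserves − Δrequired = +$631.5B − (+$42.27B) = +$589.23 billion.

+$589.23 billion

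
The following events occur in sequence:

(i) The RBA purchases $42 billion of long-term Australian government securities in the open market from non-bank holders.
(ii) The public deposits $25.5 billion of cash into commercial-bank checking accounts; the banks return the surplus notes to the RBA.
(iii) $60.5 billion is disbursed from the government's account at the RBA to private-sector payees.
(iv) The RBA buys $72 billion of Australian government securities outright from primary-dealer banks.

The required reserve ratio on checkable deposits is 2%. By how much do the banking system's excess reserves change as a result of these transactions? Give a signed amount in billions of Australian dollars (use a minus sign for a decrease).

+$197.44 billion

Asset purchase (from non-banks) $42 billion: reserves +$42B, deposits +$42B.
Currency deposit $25.5 billion: reserves +$25.5B, deposits +$25.5B.
Government spending $60.5 billion: reserves +$60.5B, deposits +$60.5B.
OMO purchase (from banks) $72 billion: reserves +$72B, deposits 0.
Totals: Δreserves = +$200B, Δdeposits = +$128B.
Δrequired reserves = 2% × +$128B = +$2.56B.
Δexcess reserves = Δreserves − Δrequired = +$200B − (+$2.56B) = +$197.44 billion.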